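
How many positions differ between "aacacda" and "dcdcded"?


Comparing "aacacda" and "dcdcded" position by position:
  Position 0: 'a' vs 'd' => DIFFER
  Position 1: 'a' vs 'c' => DIFFER
  Position 2: 'c' vs 'd' => DIFFER
  Position 3: 'a' vs 'c' => DIFFER
  Position 4: 'c' vs 'd' => DIFFER
  Position 5: 'd' vs 'e' => DIFFER
  Position 6: 'a' vs 'd' => DIFFER
Positions that differ: 7

7


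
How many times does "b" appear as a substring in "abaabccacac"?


Searching for "b" in "abaabccacac"
Scanning each position:
  Position 0: "a" => no
  Position 1: "b" => MATCH
  Position 2: "a" => no
  Position 3: "a" => no
  Position 4: "b" => MATCH
  Position 5: "c" => no
  Position 6: "c" => no
  Position 7: "a" => no
  Position 8: "c" => no
  Position 9: "a" => no
  Position 10: "c" => no
Total occurrences: 2

2


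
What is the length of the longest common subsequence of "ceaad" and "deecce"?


LCS of "ceaad" and "deecce"
DP table:
           d    e    e    c    c    e
      0    0    0    0    0    0    0
  c   0    0    0    0    1    1    1
  e   0    0    1    1    1    1    2
  a   0    0    1    1    1    1    2
  a   0    0    1    1    1    1    2
  d   0    1    1    1    1    1    2
LCS length = dp[5][6] = 2

2


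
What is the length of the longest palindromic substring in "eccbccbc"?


Input: "eccbccbc"
Checking substrings for palindromes:
  [2:8] "cbccbc" (len 6) => palindrome
  [1:6] "ccbcc" (len 5) => palindrome
  [3:7] "bccb" (len 4) => palindrome
  [2:5] "cbc" (len 3) => palindrome
  [5:8] "cbc" (len 3) => palindrome
  [1:3] "cc" (len 2) => palindrome
Longest palindromic substring: "cbccbc" with length 6

6


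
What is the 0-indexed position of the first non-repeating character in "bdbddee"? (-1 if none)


Input: bdbddee
Character frequencies:
  'b': 2
  'd': 3
  'e': 2
Scanning left to right for freq == 1:
  Position 0 ('b'): freq=2, skip
  Position 1 ('d'): freq=3, skip
  Position 2 ('b'): freq=2, skip
  Position 3 ('d'): freq=3, skip
  Position 4 ('d'): freq=3, skip
  Position 5 ('e'): freq=2, skip
  Position 6 ('e'): freq=2, skip
  No unique character found => answer = -1

-1


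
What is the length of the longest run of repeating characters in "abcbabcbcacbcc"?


Input: "abcbabcbcacbcc"
Scanning for longest run:
  Position 1 ('b'): new char, reset run to 1
  Position 2 ('c'): new char, reset run to 1
  Position 3 ('b'): new char, reset run to 1
  Position 4 ('a'): new char, reset run to 1
  Position 5 ('b'): new char, reset run to 1
  Position 6 ('c'): new char, reset run to 1
  Position 7 ('b'): new char, reset run to 1
  Position 8 ('c'): new char, reset run to 1
  Position 9 ('a'): new char, reset run to 1
  Position 10 ('c'): new char, reset run to 1
  Position 11 ('b'): new char, reset run to 1
  Position 12 ('c'): new char, reset run to 1
  Position 13 ('c'): continues run of 'c', length=2
Longest run: 'c' with length 2

2


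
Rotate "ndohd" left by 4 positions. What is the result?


Input: "ndohd", rotate left by 4
First 4 characters: "ndoh"
Remaining characters: "d"
Concatenate remaining + first: "d" + "ndoh" = "dndoh"

dndoh


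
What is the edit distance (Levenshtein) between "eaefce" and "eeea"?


Computing edit distance: "eaefce" -> "eeea"
DP table:
           e    e    e    a
      0    1    2    3    4
  e   1    0    1    2    3
  a   2    1    1    2    2
  e   3    2    1    1    2
  f   4    3    2    2    2
  c   5    4    3    3    3
  e   6    5    4    3    4
Edit distance = dp[6][4] = 4

4


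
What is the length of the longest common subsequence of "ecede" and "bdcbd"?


LCS of "ecede" and "bdcbd"
DP table:
           b    d    c    b    d
      0    0    0    0    0    0
  e   0    0    0    0    0    0
  c   0    0    0    1    1    1
  e   0    0    0    1    1    1
  d   0    0    1    1    1    2
  e   0    0    1    1    1    2
LCS length = dp[5][5] = 2

2


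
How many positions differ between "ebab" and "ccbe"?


Comparing "ebab" and "ccbe" position by position:
  Position 0: 'e' vs 'c' => DIFFER
  Position 1: 'b' vs 'c' => DIFFER
  Position 2: 'a' vs 'b' => DIFFER
  Position 3: 'b' vs 'e' => DIFFER
Positions that differ: 4

4


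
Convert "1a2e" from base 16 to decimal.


Input: "1a2e" in base 16
Positional expansion:
  Digit '1' (value 1) x 16^3 = 4096
  Digit 'a' (value 10) x 16^2 = 2560
  Digit '2' (value 2) x 16^1 = 32
  Digit 'e' (value 14) x 16^0 = 14
Sum = 6702

6702


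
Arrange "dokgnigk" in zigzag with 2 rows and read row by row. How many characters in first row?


Zigzag "dokgnigk" into 2 rows:
Placing characters:
  'd' => row 0
  'o' => row 1
  'k' => row 0
  'g' => row 1
  'n' => row 0
  'i' => row 1
  'g' => row 0
  'k' => row 1
Rows:
  Row 0: "dkng"
  Row 1: "ogik"
First row length: 4

4


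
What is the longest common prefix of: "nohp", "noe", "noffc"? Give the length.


Words: nohp, noe, noffc
  Position 0: all 'n' => match
  Position 1: all 'o' => match
  Position 2: ('h', 'e', 'f') => mismatch, stop
LCP = "no" (length 2)

2


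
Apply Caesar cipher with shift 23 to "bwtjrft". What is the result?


Caesar cipher: shift "bwtjrft" by 23
  'b' (pos 1) + 23 = pos 24 = 'y'
  'w' (pos 22) + 23 = pos 19 = 't'
  't' (pos 19) + 23 = pos 16 = 'q'
  'j' (pos 9) + 23 = pos 6 = 'g'
  'r' (pos 17) + 23 = pos 14 = 'o'
  'f' (pos 5) + 23 = pos 2 = 'c'
  't' (pos 19) + 23 = pos 16 = 'q'
Result: ytqgocq

ytqgocq


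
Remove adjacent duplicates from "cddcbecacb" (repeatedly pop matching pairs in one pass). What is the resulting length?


Input: cddcbecacb
Stack-based adjacent duplicate removal:
  Read 'c': push. Stack: c
  Read 'd': push. Stack: cd
  Read 'd': matches stack top 'd' => pop. Stack: c
  Read 'c': matches stack top 'c' => pop. Stack: (empty)
  Read 'b': push. Stack: b
  Read 'e': push. Stack: be
  Read 'c': push. Stack: bec
  Read 'a': push. Stack: beca
  Read 'c': push. Stack: becac
  Read 'b': push. Stack: becacb
Final stack: "becacb" (length 6)

6


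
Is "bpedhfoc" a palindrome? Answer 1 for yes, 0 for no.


Input: bpedhfoc
Reversed: cofhdepb
  Compare pos 0 ('b') with pos 7 ('c'): MISMATCH
  Compare pos 1 ('p') with pos 6 ('o'): MISMATCH
  Compare pos 2 ('e') with pos 5 ('f'): MISMATCH
  Compare pos 3 ('d') with pos 4 ('h'): MISMATCH
Result: not a palindrome

0


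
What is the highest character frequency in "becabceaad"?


Input: becabceaad
Character counts:
  'a': 3
  'b': 2
  'c': 2
  'd': 1
  'e': 2
Maximum frequency: 3

3


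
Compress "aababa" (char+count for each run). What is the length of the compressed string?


Input: aababa
Runs:
  'a' x 2 => "a2"
  'b' x 1 => "b1"
  'a' x 1 => "a1"
  'b' x 1 => "b1"
  'a' x 1 => "a1"
Compressed: "a2b1a1b1a1"
Compressed length: 10

10


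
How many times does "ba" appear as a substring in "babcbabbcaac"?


Searching for "ba" in "babcbabbcaac"
Scanning each position:
  Position 0: "ba" => MATCH
  Position 1: "ab" => no
  Position 2: "bc" => no
  Position 3: "cb" => no
  Position 4: "ba" => MATCH
  Position 5: "ab" => no
  Position 6: "bb" => no
  Position 7: "bc" => no
  Position 8: "ca" => no
  Position 9: "aa" => no
  Position 10: "ac" => no
Total occurrences: 2

2


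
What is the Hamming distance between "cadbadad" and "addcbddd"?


Comparing "cadbadad" and "addcbddd" position by position:
  Position 0: 'c' vs 'a' => differ
  Position 1: 'a' vs 'd' => differ
  Position 2: 'd' vs 'd' => same
  Position 3: 'b' vs 'c' => differ
  Position 4: 'a' vs 'b' => differ
  Position 5: 'd' vs 'd' => same
  Position 6: 'a' vs 'd' => differ
  Position 7: 'd' vs 'd' => same
Total differences (Hamming distance): 5

5


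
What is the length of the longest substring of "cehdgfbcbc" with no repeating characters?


Input: "cehdgfbcbc"
Sliding window (track last position of each char):
  Position 0 ('c'): window [0,0] length 1 -- new best
  Position 1 ('e'): window [0,1] length 2 -- new best
  Position 2 ('h'): window [0,2] length 3 -- new best
  Position 3 ('d'): window [0,3] length 4 -- new best
  Position 4 ('g'): window [0,4] length 5 -- new best
  Position 5 ('f'): window [0,5] length 6 -- new best
  Position 6 ('b'): window [0,6] length 7 -- new best
  Position 7 ('c'): repeat (last at 0), move window start to 1
  Position 7 ('c'): window [1,7] length 7
  Position 8 ('b'): repeat (last at 6), move window start to 7
  Position 8 ('b'): window [7,8] length 2
  Position 9 ('c'): repeat (last at 7), move window start to 8
  Position 9 ('c'): window [8,9] length 2
Longest substring with no repeats: "cehdgfb" with length 7

7


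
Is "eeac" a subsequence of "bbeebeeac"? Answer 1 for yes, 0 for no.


Check if "eeac" is a subsequence of "bbeebeeac"
Greedy scan:
  Position 0 ('b'): no match needed
  Position 1 ('b'): no match needed
  Position 2 ('e'): matches sub[0] = 'e'
  Position 3 ('e'): matches sub[1] = 'e'
  Position 4 ('b'): no match needed
  Position 5 ('e'): no match needed
  Position 6 ('e'): no match needed
  Position 7 ('a'): matches sub[2] = 'a'
  Position 8 ('c'): matches sub[3] = 'c'
All 4 characters matched => is a subsequence

1


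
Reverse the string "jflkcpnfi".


Input: jflkcpnfi
Reading characters right to left:
  Position 8: 'i'
  Position 7: 'f'
  Position 6: 'n'
  Position 5: 'p'
  Position 4: 'c'
  Position 3: 'k'
  Position 2: 'l'
  Position 1: 'f'
  Position 0: 'j'
Reversed: ifnpcklfj

ifnpcklfj


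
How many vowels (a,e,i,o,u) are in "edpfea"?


Input: edpfea
Checking each character:
  'e' at position 0: vowel (running total: 1)
  'd' at position 1: consonant
  'p' at position 2: consonant
  'f' at position 3: consonant
  'e' at position 4: vowel (running total: 2)
  'a' at position 5: vowel (running total: 3)
Total vowels: 3

3


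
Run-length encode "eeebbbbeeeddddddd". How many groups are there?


Input: eeebbbbeeeddddddd
Scanning for consecutive runs:
  Group 1: 'e' x 3 (positions 0-2)
  Group 2: 'b' x 4 (positions 3-6)
  Group 3: 'e' x 3 (positions 7-9)
  Group 4: 'd' x 7 (positions 10-16)
Total groups: 4

4


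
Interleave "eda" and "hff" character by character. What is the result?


Interleaving "eda" and "hff":
  Position 0: 'e' from first, 'h' from second => "eh"
  Position 1: 'd' from first, 'f' from second => "df"
  Position 2: 'a' from first, 'f' from second => "af"
Result: ehdfaf

ehdfaf


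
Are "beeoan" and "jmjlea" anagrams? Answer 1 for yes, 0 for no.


Strings: "beeoan", "jmjlea"
Sorted first:  abeeno
Sorted second: aejjlm
Differ at position 1: 'b' vs 'e' => not anagrams

0


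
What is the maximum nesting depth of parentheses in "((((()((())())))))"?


Input: "((((()((())())))))"
Tracking depth:
  Position 0 '(': depth becomes 1
  Position 1 '(': depth becomes 2
  Position 2 '(': depth becomes 3
  Position 3 '(': depth becomes 4
  Position 4 '(': depth becomes 5
  Position 5 ')': depth becomes 4
  Position 6 '(': depth becomes 5
  Position 7 '(': depth becomes 6
  Position 8 '(': depth becomes 7
  Position 9 ')': depth becomes 6
  Position 10 ')': depth becomes 5
  Position 11 '(': depth becomes 6
  Position 12 ')': depth becomes 5
  Position 13 ')': depth becomes 4
  Position 14 ')': depth becomes 3
  Position 15 ')': depth becomes 2
  Position 16 ')': depth becomes 1
  Position 17 ')': depth becomes 0
Maximum depth reached: 7

7


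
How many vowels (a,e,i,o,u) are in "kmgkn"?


Input: kmgkn
Checking each character:
  'k' at position 0: consonant
  'm' at position 1: consonant
  'g' at position 2: consonant
  'k' at position 3: consonant
  'n' at position 4: consonant
Total vowels: 0

0


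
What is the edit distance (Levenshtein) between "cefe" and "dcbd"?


Computing edit distance: "cefe" -> "dcbd"
DP table:
           d    c    b    d
      0    1    2    3    4
  c   1    1    1    2    3
  e   2    2    2    2    3
  f   3    3    3    3    3
  e   4    4    4    4    4
Edit distance = dp[4][4] = 4

4


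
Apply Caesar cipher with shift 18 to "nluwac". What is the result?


Caesar cipher: shift "nluwac" by 18
  'n' (pos 13) + 18 = pos 5 = 'f'
  'l' (pos 11) + 18 = pos 3 = 'd'
  'u' (pos 20) + 18 = pos 12 = 'm'
  'w' (pos 22) + 18 = pos 14 = 'o'
  'a' (pos 0) + 18 = pos 18 = 's'
  'c' (pos 2) + 18 = pos 20 = 'u'
Result: fdmosu

fdmosu


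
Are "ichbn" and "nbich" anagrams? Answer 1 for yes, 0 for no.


Strings: "ichbn", "nbich"
Sorted first:  bchin
Sorted second: bchin
Sorted forms match => anagrams

1


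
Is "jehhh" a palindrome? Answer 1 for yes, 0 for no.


Input: jehhh
Reversed: hhhej
  Compare pos 0 ('j') with pos 4 ('h'): MISMATCH
  Compare pos 1 ('e') with pos 3 ('h'): MISMATCH
Result: not a palindrome

0


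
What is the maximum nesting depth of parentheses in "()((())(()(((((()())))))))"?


Input: "()((())(()(((((()())))))))"
Tracking depth:
  Position 0 '(': depth becomes 1
  Position 1 ')': depth becomes 0
  Position 2 '(': depth becomes 1
  Position 3 '(': depth becomes 2
  Position 4 '(': depth becomes 3
  Position 5 ')': depth becomes 2
  Position 6 ')': depth becomes 1
  Position 7 '(': depth becomes 2
  Position 8 '(': depth becomes 3
  Position 9 ')': depth becomes 2
  Position 10 '(': depth becomes 3
  Position 11 '(': depth becomes 4
  Position 12 '(': depth becomes 5
  Position 13 '(': depth becomes 6
  Position 14 '(': depth becomes 7
  Position 15 '(': depth becomes 8
  Position 16 ')': depth becomes 7
  Position 17 '(': depth becomes 8
  Position 18 ')': depth becomes 7
  Position 19 ')': depth becomes 6
  Position 20 ')': depth becomes 5
  Position 21 ')': depth becomes 4
  Position 22 ')': depth becomes 3
  Position 23 ')': depth becomes 2
  Position 24 ')': depth becomes 1
  Position 25 ')': depth becomes 0
Maximum depth reached: 8

8


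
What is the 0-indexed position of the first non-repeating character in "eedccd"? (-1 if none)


Input: eedccd
Character frequencies:
  'c': 2
  'd': 2
  'e': 2
Scanning left to right for freq == 1:
  Position 0 ('e'): freq=2, skip
  Position 1 ('e'): freq=2, skip
  Position 2 ('d'): freq=2, skip
  Position 3 ('c'): freq=2, skip
  Position 4 ('c'): freq=2, skip
  Position 5 ('d'): freq=2, skip
  No unique character found => answer = -1

-1


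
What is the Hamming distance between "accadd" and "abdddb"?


Comparing "accadd" and "abdddb" position by position:
  Position 0: 'a' vs 'a' => same
  Position 1: 'c' vs 'b' => differ
  Position 2: 'c' vs 'd' => differ
  Position 3: 'a' vs 'd' => differ
  Position 4: 'd' vs 'd' => same
  Position 5: 'd' vs 'b' => differ
Total differences (Hamming distance): 4

4


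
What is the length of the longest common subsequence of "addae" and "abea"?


LCS of "addae" and "abea"
DP table:
           a    b    e    a
      0    0    0    0    0
  a   0    1    1    1    1
  d   0    1    1    1    1
  d   0    1    1    1    1
  a   0    1    1    1    2
  e   0    1    1    2    2
LCS length = dp[5][4] = 2

2


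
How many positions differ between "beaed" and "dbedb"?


Comparing "beaed" and "dbedb" position by position:
  Position 0: 'b' vs 'd' => DIFFER
  Position 1: 'e' vs 'b' => DIFFER
  Position 2: 'a' vs 'e' => DIFFER
  Position 3: 'e' vs 'd' => DIFFER
  Position 4: 'd' vs 'b' => DIFFER
Positions that differ: 5

5


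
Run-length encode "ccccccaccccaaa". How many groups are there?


Input: ccccccaccccaaa
Scanning for consecutive runs:
  Group 1: 'c' x 6 (positions 0-5)
  Group 2: 'a' x 1 (positions 6-6)
  Group 3: 'c' x 4 (positions 7-10)
  Group 4: 'a' x 3 (positions 11-13)
Total groups: 4

4


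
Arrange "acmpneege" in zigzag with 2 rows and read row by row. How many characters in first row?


Zigzag "acmpneege" into 2 rows:
Placing characters:
  'a' => row 0
  'c' => row 1
  'm' => row 0
  'p' => row 1
  'n' => row 0
  'e' => row 1
  'e' => row 0
  'g' => row 1
  'e' => row 0
Rows:
  Row 0: "amnee"
  Row 1: "cpeg"
First row length: 5

5


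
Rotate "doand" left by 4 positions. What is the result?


Input: "doand", rotate left by 4
First 4 characters: "doan"
Remaining characters: "d"
Concatenate remaining + first: "d" + "doan" = "ddoan"

ddoan


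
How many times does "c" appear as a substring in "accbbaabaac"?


Searching for "c" in "accbbaabaac"
Scanning each position:
  Position 0: "a" => no
  Position 1: "c" => MATCH
  Position 2: "c" => MATCH
  Position 3: "b" => no
  Position 4: "b" => no
  Position 5: "a" => no
  Position 6: "a" => no
  Position 7: "b" => no
  Position 8: "a" => no
  Position 9: "a" => no
  Position 10: "c" => MATCH
Total occurrences: 3

3


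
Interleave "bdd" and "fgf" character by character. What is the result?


Interleaving "bdd" and "fgf":
  Position 0: 'b' from first, 'f' from second => "bf"
  Position 1: 'd' from first, 'g' from second => "dg"
  Position 2: 'd' from first, 'f' from second => "df"
Result: bfdgdf

bfdgdf


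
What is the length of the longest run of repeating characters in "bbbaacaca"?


Input: "bbbaacaca"
Scanning for longest run:
  Position 1 ('b'): continues run of 'b', length=2
  Position 2 ('b'): continues run of 'b', length=3
  Position 3 ('a'): new char, reset run to 1
  Position 4 ('a'): continues run of 'a', length=2
  Position 5 ('c'): new char, reset run to 1
  Position 6 ('a'): new char, reset run to 1
  Position 7 ('c'): new char, reset run to 1
  Position 8 ('a'): new char, reset run to 1
Longest run: 'b' with length 3

3


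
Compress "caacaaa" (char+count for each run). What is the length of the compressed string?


Input: caacaaa
Runs:
  'c' x 1 => "c1"
  'a' x 2 => "a2"
  'c' x 1 => "c1"
  'a' x 3 => "a3"
Compressed: "c1a2c1a3"
Compressed length: 8

8


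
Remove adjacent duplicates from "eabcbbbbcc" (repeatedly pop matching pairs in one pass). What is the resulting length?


Input: eabcbbbbcc
Stack-based adjacent duplicate removal:
  Read 'e': push. Stack: e
  Read 'a': push. Stack: ea
  Read 'b': push. Stack: eab
  Read 'c': push. Stack: eabc
  Read 'b': push. Stack: eabcb
  Read 'b': matches stack top 'b' => pop. Stack: eabc
  Read 'b': push. Stack: eabcb
  Read 'b': matches stack top 'b' => pop. Stack: eabc
  Read 'c': matches stack top 'c' => pop. Stack: eab
  Read 'c': push. Stack: eabc
Final stack: "eabc" (length 4)

4


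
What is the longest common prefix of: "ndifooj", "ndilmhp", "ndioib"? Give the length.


Words: ndifooj, ndilmhp, ndioib
  Position 0: all 'n' => match
  Position 1: all 'd' => match
  Position 2: all 'i' => match
  Position 3: ('f', 'l', 'o') => mismatch, stop
LCP = "ndi" (length 3)

3


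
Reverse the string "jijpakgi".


Input: jijpakgi
Reading characters right to left:
  Position 7: 'i'
  Position 6: 'g'
  Position 5: 'k'
  Position 4: 'a'
  Position 3: 'p'
  Position 2: 'j'
  Position 1: 'i'
  Position 0: 'j'
Reversed: igkapjij

igkapjij


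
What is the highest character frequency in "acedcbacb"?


Input: acedcbacb
Character counts:
  'a': 2
  'b': 2
  'c': 3
  'd': 1
  'e': 1
Maximum frequency: 3

3


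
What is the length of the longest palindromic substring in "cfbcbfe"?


Input: "cfbcbfe"
Checking substrings for palindromes:
  [1:6] "fbcbf" (len 5) => palindrome
  [2:5] "bcb" (len 3) => palindrome
Longest palindromic substring: "fbcbf" with length 5

5


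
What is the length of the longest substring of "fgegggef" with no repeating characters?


Input: "fgegggef"
Sliding window (track last position of each char):
  Position 0 ('f'): window [0,0] length 1 -- new best
  Position 1 ('g'): window [0,1] length 2 -- new best
  Position 2 ('e'): window [0,2] length 3 -- new best
  Position 3 ('g'): repeat (last at 1), move window start to 2
  Position 3 ('g'): window [2,3] length 2
  Position 4 ('g'): repeat (last at 3), move window start to 4
  Position 4 ('g'): window [4,4] length 1
  Position 5 ('g'): repeat (last at 4), move window start to 5
  Position 5 ('g'): window [5,5] length 1
  Position 6 ('e'): window [5,6] length 2
  Position 7 ('f'): window [5,7] length 3
Longest substring with no repeats: "fge" with length 3

3


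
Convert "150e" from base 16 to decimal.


Input: "150e" in base 16
Positional expansion:
  Digit '1' (value 1) x 16^3 = 4096
  Digit '5' (value 5) x 16^2 = 1280
  Digit '0' (value 0) x 16^1 = 0
  Digit 'e' (value 14) x 16^0 = 14
Sum = 5390

5390


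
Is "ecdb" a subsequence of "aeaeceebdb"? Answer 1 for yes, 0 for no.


Check if "ecdb" is a subsequence of "aeaeceebdb"
Greedy scan:
  Position 0 ('a'): no match needed
  Position 1 ('e'): matches sub[0] = 'e'
  Position 2 ('a'): no match needed
  Position 3 ('e'): no match needed
  Position 4 ('c'): matches sub[1] = 'c'
  Position 5 ('e'): no match needed
  Position 6 ('e'): no match needed
  Position 7 ('b'): no match needed
  Position 8 ('d'): matches sub[2] = 'd'
  Position 9 ('b'): matches sub[3] = 'b'
All 4 characters matched => is a subsequence

1


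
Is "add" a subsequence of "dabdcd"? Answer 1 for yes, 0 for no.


Check if "add" is a subsequence of "dabdcd"
Greedy scan:
  Position 0 ('d'): no match needed
  Position 1 ('a'): matches sub[0] = 'a'
  Position 2 ('b'): no match needed
  Position 3 ('d'): matches sub[1] = 'd'
  Position 4 ('c'): no match needed
  Position 5 ('d'): matches sub[2] = 'd'
All 3 characters matched => is a subsequence

1


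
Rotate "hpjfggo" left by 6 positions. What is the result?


Input: "hpjfggo", rotate left by 6
First 6 characters: "hpjfgg"
Remaining characters: "o"
Concatenate remaining + first: "o" + "hpjfgg" = "ohpjfgg"

ohpjfgg


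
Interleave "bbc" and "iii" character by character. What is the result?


Interleaving "bbc" and "iii":
  Position 0: 'b' from first, 'i' from second => "bi"
  Position 1: 'b' from first, 'i' from second => "bi"
  Position 2: 'c' from first, 'i' from second => "ci"
Result: bibici

bibici


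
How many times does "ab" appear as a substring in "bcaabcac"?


Searching for "ab" in "bcaabcac"
Scanning each position:
  Position 0: "bc" => no
  Position 1: "ca" => no
  Position 2: "aa" => no
  Position 3: "ab" => MATCH
  Position 4: "bc" => no
  Position 5: "ca" => no
  Position 6: "ac" => no
Total occurrences: 1

1


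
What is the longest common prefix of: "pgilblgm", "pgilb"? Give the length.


Words: pgilblgm, pgilb
  Position 0: all 'p' => match
  Position 1: all 'g' => match
  Position 2: all 'i' => match
  Position 3: all 'l' => match
  Position 4: all 'b' => match
LCP = "pgilb" (length 5)

5


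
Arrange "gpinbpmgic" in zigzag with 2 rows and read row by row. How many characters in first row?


Zigzag "gpinbpmgic" into 2 rows:
Placing characters:
  'g' => row 0
  'p' => row 1
  'i' => row 0
  'n' => row 1
  'b' => row 0
  'p' => row 1
  'm' => row 0
  'g' => row 1
  'i' => row 0
  'c' => row 1
Rows:
  Row 0: "gibmi"
  Row 1: "pnpgc"
First row length: 5

5


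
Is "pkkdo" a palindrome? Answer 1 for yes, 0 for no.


Input: pkkdo
Reversed: odkkp
  Compare pos 0 ('p') with pos 4 ('o'): MISMATCH
  Compare pos 1 ('k') with pos 3 ('d'): MISMATCH
Result: not a palindrome

0


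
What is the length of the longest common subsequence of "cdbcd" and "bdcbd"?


LCS of "cdbcd" and "bdcbd"
DP table:
           b    d    c    b    d
      0    0    0    0    0    0
  c   0    0    0    1    1    1
  d   0    0    1    1    1    2
  b   0    1    1    1    2    2
  c   0    1    1    2    2    2
  d   0    1    2    2    2    3
LCS length = dp[5][5] = 3

3


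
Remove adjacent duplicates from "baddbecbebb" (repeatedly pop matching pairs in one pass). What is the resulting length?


Input: baddbecbebb
Stack-based adjacent duplicate removal:
  Read 'b': push. Stack: b
  Read 'a': push. Stack: ba
  Read 'd': push. Stack: bad
  Read 'd': matches stack top 'd' => pop. Stack: ba
  Read 'b': push. Stack: bab
  Read 'e': push. Stack: babe
  Read 'c': push. Stack: babec
  Read 'b': push. Stack: babecb
  Read 'e': push. Stack: babecbe
  Read 'b': push. Stack: babecbeb
  Read 'b': matches stack top 'b' => pop. Stack: babecbe
Final stack: "babecbe" (length 7)

7


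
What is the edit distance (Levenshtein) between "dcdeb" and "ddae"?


Computing edit distance: "dcdeb" -> "ddae"
DP table:
           d    d    a    e
      0    1    2    3    4
  d   1    0    1    2    3
  c   2    1    1    2    3
  d   3    2    1    2    3
  e   4    3    2    2    2
  b   5    4    3    3    3
Edit distance = dp[5][4] = 3

3


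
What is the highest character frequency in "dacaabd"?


Input: dacaabd
Character counts:
  'a': 3
  'b': 1
  'c': 1
  'd': 2
Maximum frequency: 3

3


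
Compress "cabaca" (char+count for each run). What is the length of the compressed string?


Input: cabaca
Runs:
  'c' x 1 => "c1"
  'a' x 1 => "a1"
  'b' x 1 => "b1"
  'a' x 1 => "a1"
  'c' x 1 => "c1"
  'a' x 1 => "a1"
Compressed: "c1a1b1a1c1a1"
Compressed length: 12

12


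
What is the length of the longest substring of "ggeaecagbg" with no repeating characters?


Input: "ggeaecagbg"
Sliding window (track last position of each char):
  Position 0 ('g'): window [0,0] length 1 -- new best
  Position 1 ('g'): repeat (last at 0), move window start to 1
  Position 1 ('g'): window [1,1] length 1
  Position 2 ('e'): window [1,2] length 2 -- new best
  Position 3 ('a'): window [1,3] length 3 -- new best
  Position 4 ('e'): repeat (last at 2), move window start to 3
  Position 4 ('e'): window [3,4] length 2
  Position 5 ('c'): window [3,5] length 3
  Position 6 ('a'): repeat (last at 3), move window start to 4
  Position 6 ('a'): window [4,6] length 3
  Position 7 ('g'): window [4,7] length 4 -- new best
  Position 8 ('b'): window [4,8] length 5 -- new best
  Position 9 ('g'): repeat (last at 7), move window start to 8
  Position 9 ('g'): window [8,9] length 2
Longest substring with no repeats: "ecagb" with length 5

5


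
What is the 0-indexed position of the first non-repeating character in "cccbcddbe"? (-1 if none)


Input: cccbcddbe
Character frequencies:
  'b': 2
  'c': 4
  'd': 2
  'e': 1
Scanning left to right for freq == 1:
  Position 0 ('c'): freq=4, skip
  Position 1 ('c'): freq=4, skip
  Position 2 ('c'): freq=4, skip
  Position 3 ('b'): freq=2, skip
  Position 4 ('c'): freq=4, skip
  Position 5 ('d'): freq=2, skip
  Position 6 ('d'): freq=2, skip
  Position 7 ('b'): freq=2, skip
  Position 8 ('e'): unique! => answer = 8

8


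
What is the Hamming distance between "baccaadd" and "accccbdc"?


Comparing "baccaadd" and "accccbdc" position by position:
  Position 0: 'b' vs 'a' => differ
  Position 1: 'a' vs 'c' => differ
  Position 2: 'c' vs 'c' => same
  Position 3: 'c' vs 'c' => same
  Position 4: 'a' vs 'c' => differ
  Position 5: 'a' vs 'b' => differ
  Position 6: 'd' vs 'd' => same
  Position 7: 'd' vs 'c' => differ
Total differences (Hamming distance): 5

5


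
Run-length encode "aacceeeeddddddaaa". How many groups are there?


Input: aacceeeeddddddaaa
Scanning for consecutive runs:
  Group 1: 'a' x 2 (positions 0-1)
  Group 2: 'c' x 2 (positions 2-3)
  Group 3: 'e' x 4 (positions 4-7)
  Group 4: 'd' x 6 (positions 8-13)
  Group 5: 'a' x 3 (positions 14-16)
Total groups: 5

5


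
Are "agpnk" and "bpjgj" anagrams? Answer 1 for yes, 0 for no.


Strings: "agpnk", "bpjgj"
Sorted first:  agknp
Sorted second: bgjjp
Differ at position 0: 'a' vs 'b' => not anagrams

0


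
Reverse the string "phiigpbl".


Input: phiigpbl
Reading characters right to left:
  Position 7: 'l'
  Position 6: 'b'
  Position 5: 'p'
  Position 4: 'g'
  Position 3: 'i'
  Position 2: 'i'
  Position 1: 'h'
  Position 0: 'p'
Reversed: lbpgiihp

lbpgiihp


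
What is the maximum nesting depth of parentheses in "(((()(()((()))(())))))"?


Input: "(((()(()((()))(())))))"
Tracking depth:
  Position 0 '(': depth becomes 1
  Position 1 '(': depth becomes 2
  Position 2 '(': depth becomes 3
  Position 3 '(': depth becomes 4
  Position 4 ')': depth becomes 3
  Position 5 '(': depth becomes 4
  Position 6 '(': depth becomes 5
  Position 7 ')': depth becomes 4
  Position 8 '(': depth becomes 5
  Position 9 '(': depth becomes 6
  Position 10 '(': depth becomes 7
  Position 11 ')': depth becomes 6
  Position 12 ')': depth becomes 5
  Position 13 ')': depth becomes 4
  Position 14 '(': depth becomes 5
  Position 15 '(': depth becomes 6
  Position 16 ')': depth becomes 5
  Position 17 ')': depth becomes 4
  Position 18 ')': depth becomes 3
  Position 19 ')': depth becomes 2
  Position 20 ')': depth becomes 1
  Position 21 ')': depth becomes 0
Maximum depth reached: 7

7


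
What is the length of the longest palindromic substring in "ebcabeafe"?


Input: "ebcabeafe"
Checking substrings for palindromes:
  No multi-char palindromic substrings found
Longest palindromic substring: "e" with length 1

1


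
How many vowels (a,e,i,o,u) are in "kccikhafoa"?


Input: kccikhafoa
Checking each character:
  'k' at position 0: consonant
  'c' at position 1: consonant
  'c' at position 2: consonant
  'i' at position 3: vowel (running total: 1)
  'k' at position 4: consonant
  'h' at position 5: consonant
  'a' at position 6: vowel (running total: 2)
  'f' at position 7: consonant
  'o' at position 8: vowel (running total: 3)
  'a' at position 9: vowel (running total: 4)
Total vowels: 4

4


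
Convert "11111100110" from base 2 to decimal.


Input: "11111100110" in base 2
Positional expansion:
  Digit '1' (value 1) x 2^10 = 1024
  Digit '1' (value 1) x 2^9 = 512
  Digit '1' (value 1) x 2^8 = 256
  Digit '1' (value 1) x 2^7 = 128
  Digit '1' (value 1) x 2^6 = 64
  Digit '1' (value 1) x 2^5 = 32
  Digit '0' (value 0) x 2^4 = 0
  Digit '0' (value 0) x 2^3 = 0
  Digit '1' (value 1) x 2^2 = 4
  Digit '1' (value 1) x 2^1 = 2
  Digit '0' (value 0) x 2^0 = 0
Sum = 2022

2022


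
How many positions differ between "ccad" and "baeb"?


Comparing "ccad" and "baeb" position by position:
  Position 0: 'c' vs 'b' => DIFFER
  Position 1: 'c' vs 'a' => DIFFER
  Position 2: 'a' vs 'e' => DIFFER
  Position 3: 'd' vs 'b' => DIFFER
Positions that differ: 4

4


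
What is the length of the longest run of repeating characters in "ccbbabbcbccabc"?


Input: "ccbbabbcbccabc"
Scanning for longest run:
  Position 1 ('c'): continues run of 'c', length=2
  Position 2 ('b'): new char, reset run to 1
  Position 3 ('b'): continues run of 'b', length=2
  Position 4 ('a'): new char, reset run to 1
  Position 5 ('b'): new char, reset run to 1
  Position 6 ('b'): continues run of 'b', length=2
  Position 7 ('c'): new char, reset run to 1
  Position 8 ('b'): new char, reset run to 1
  Position 9 ('c'): new char, reset run to 1
  Position 10 ('c'): continues run of 'c', length=2
  Position 11 ('a'): new char, reset run to 1
  Position 12 ('b'): new char, reset run to 1
  Position 13 ('c'): new char, reset run to 1
Longest run: 'c' with length 2

2


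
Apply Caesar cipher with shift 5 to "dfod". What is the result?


Caesar cipher: shift "dfod" by 5
  'd' (pos 3) + 5 = pos 8 = 'i'
  'f' (pos 5) + 5 = pos 10 = 'k'
  'o' (pos 14) + 5 = pos 19 = 't'
  'd' (pos 3) + 5 = pos 8 = 'i'
Result: ikti

ikti


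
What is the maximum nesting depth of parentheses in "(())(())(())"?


Input: "(())(())(())"
Tracking depth:
  Position 0 '(': depth becomes 1
  Position 1 '(': depth becomes 2
  Position 2 ')': depth becomes 1
  Position 3 ')': depth becomes 0
  Position 4 '(': depth becomes 1
  Position 5 '(': depth becomes 2
  Position 6 ')': depth becomes 1
  Position 7 ')': depth becomes 0
  Position 8 '(': depth becomes 1
  Position 9 '(': depth becomes 2
  Position 10 ')': depth becomes 1
  Position 11 ')': depth becomes 0
Maximum depth reached: 2

2


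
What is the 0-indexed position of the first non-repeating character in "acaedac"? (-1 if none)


Input: acaedac
Character frequencies:
  'a': 3
  'c': 2
  'd': 1
  'e': 1
Scanning left to right for freq == 1:
  Position 0 ('a'): freq=3, skip
  Position 1 ('c'): freq=2, skip
  Position 2 ('a'): freq=3, skip
  Position 3 ('e'): unique! => answer = 3

3


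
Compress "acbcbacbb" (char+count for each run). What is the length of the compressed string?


Input: acbcbacbb
Runs:
  'a' x 1 => "a1"
  'c' x 1 => "c1"
  'b' x 1 => "b1"
  'c' x 1 => "c1"
  'b' x 1 => "b1"
  'a' x 1 => "a1"
  'c' x 1 => "c1"
  'b' x 2 => "b2"
Compressed: "a1c1b1c1b1a1c1b2"
Compressed length: 16

16


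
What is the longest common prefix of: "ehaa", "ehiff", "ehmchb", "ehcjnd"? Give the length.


Words: ehaa, ehiff, ehmchb, ehcjnd
  Position 0: all 'e' => match
  Position 1: all 'h' => match
  Position 2: ('a', 'i', 'm', 'c') => mismatch, stop
LCP = "eh" (length 2)

2


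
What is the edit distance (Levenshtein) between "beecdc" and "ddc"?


Computing edit distance: "beecdc" -> "ddc"
DP table:
           d    d    c
      0    1    2    3
  b   1    1    2    3
  e   2    2    2    3
  e   3    3    3    3
  c   4    4    4    3
  d   5    4    4    4
  c   6    5    5    4
Edit distance = dp[6][3] = 4

4


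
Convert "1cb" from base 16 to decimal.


Input: "1cb" in base 16
Positional expansion:
  Digit '1' (value 1) x 16^2 = 256
  Digit 'c' (value 12) x 16^1 = 192
  Digit 'b' (value 11) x 16^0 = 11
Sum = 459

459


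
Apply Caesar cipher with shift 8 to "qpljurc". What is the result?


Caesar cipher: shift "qpljurc" by 8
  'q' (pos 16) + 8 = pos 24 = 'y'
  'p' (pos 15) + 8 = pos 23 = 'x'
  'l' (pos 11) + 8 = pos 19 = 't'
  'j' (pos 9) + 8 = pos 17 = 'r'
  'u' (pos 20) + 8 = pos 2 = 'c'
  'r' (pos 17) + 8 = pos 25 = 'z'
  'c' (pos 2) + 8 = pos 10 = 'k'
Result: yxtrczk

yxtrczk


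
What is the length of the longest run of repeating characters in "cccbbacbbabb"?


Input: "cccbbacbbabb"
Scanning for longest run:
  Position 1 ('c'): continues run of 'c', length=2
  Position 2 ('c'): continues run of 'c', length=3
  Position 3 ('b'): new char, reset run to 1
  Position 4 ('b'): continues run of 'b', length=2
  Position 5 ('a'): new char, reset run to 1
  Position 6 ('c'): new char, reset run to 1
  Position 7 ('b'): new char, reset run to 1
  Position 8 ('b'): continues run of 'b', length=2
  Position 9 ('a'): new char, reset run to 1
  Position 10 ('b'): new char, reset run to 1
  Position 11 ('b'): continues run of 'b', length=2
Longest run: 'c' with length 3

3


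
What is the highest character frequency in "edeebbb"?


Input: edeebbb
Character counts:
  'b': 3
  'd': 1
  'e': 3
Maximum frequency: 3

3


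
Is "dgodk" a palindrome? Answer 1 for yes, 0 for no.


Input: dgodk
Reversed: kdogd
  Compare pos 0 ('d') with pos 4 ('k'): MISMATCH
  Compare pos 1 ('g') with pos 3 ('d'): MISMATCH
Result: not a palindrome

0


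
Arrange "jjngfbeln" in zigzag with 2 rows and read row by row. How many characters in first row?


Zigzag "jjngfbeln" into 2 rows:
Placing characters:
  'j' => row 0
  'j' => row 1
  'n' => row 0
  'g' => row 1
  'f' => row 0
  'b' => row 1
  'e' => row 0
  'l' => row 1
  'n' => row 0
Rows:
  Row 0: "jnfen"
  Row 1: "jgbl"
First row length: 5

5


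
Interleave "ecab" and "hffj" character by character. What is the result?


Interleaving "ecab" and "hffj":
  Position 0: 'e' from first, 'h' from second => "eh"
  Position 1: 'c' from first, 'f' from second => "cf"
  Position 2: 'a' from first, 'f' from second => "af"
  Position 3: 'b' from first, 'j' from second => "bj"
Result: ehcfafbj

ehcfafbj


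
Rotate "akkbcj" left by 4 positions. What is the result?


Input: "akkbcj", rotate left by 4
First 4 characters: "akkb"
Remaining characters: "cj"
Concatenate remaining + first: "cj" + "akkb" = "cjakkb"

cjakkb


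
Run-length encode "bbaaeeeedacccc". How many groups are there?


Input: bbaaeeeedacccc
Scanning for consecutive runs:
  Group 1: 'b' x 2 (positions 0-1)
  Group 2: 'a' x 2 (positions 2-3)
  Group 3: 'e' x 4 (positions 4-7)
  Group 4: 'd' x 1 (positions 8-8)
  Group 5: 'a' x 1 (positions 9-9)
  Group 6: 'c' x 4 (positions 10-13)
Total groups: 6

6


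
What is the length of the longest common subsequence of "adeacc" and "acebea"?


LCS of "adeacc" and "acebea"
DP table:
           a    c    e    b    e    a
      0    0    0    0    0    0    0
  a   0    1    1    1    1    1    1
  d   0    1    1    1    1    1    1
  e   0    1    1    2    2    2    2
  a   0    1    1    2    2    2    3
  c   0    1    2    2    2    2    3
  c   0    1    2    2    2    2    3
LCS length = dp[6][6] = 3

3


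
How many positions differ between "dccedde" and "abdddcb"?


Comparing "dccedde" and "abdddcb" position by position:
  Position 0: 'd' vs 'a' => DIFFER
  Position 1: 'c' vs 'b' => DIFFER
  Position 2: 'c' vs 'd' => DIFFER
  Position 3: 'e' vs 'd' => DIFFER
  Position 4: 'd' vs 'd' => same
  Position 5: 'd' vs 'c' => DIFFER
  Position 6: 'e' vs 'b' => DIFFER
Positions that differ: 6

6


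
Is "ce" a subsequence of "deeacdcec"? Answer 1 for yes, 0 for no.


Check if "ce" is a subsequence of "deeacdcec"
Greedy scan:
  Position 0 ('d'): no match needed
  Position 1 ('e'): no match needed
  Position 2 ('e'): no match needed
  Position 3 ('a'): no match needed
  Position 4 ('c'): matches sub[0] = 'c'
  Position 5 ('d'): no match needed
  Position 6 ('c'): no match needed
  Position 7 ('e'): matches sub[1] = 'e'
  Position 8 ('c'): no match needed
All 2 characters matched => is a subsequence

1


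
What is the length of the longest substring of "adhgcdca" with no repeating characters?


Input: "adhgcdca"
Sliding window (track last position of each char):
  Position 0 ('a'): window [0,0] length 1 -- new best
  Position 1 ('d'): window [0,1] length 2 -- new best
  Position 2 ('h'): window [0,2] length 3 -- new best
  Position 3 ('g'): window [0,3] length 4 -- new best
  Position 4 ('c'): window [0,4] length 5 -- new best
  Position 5 ('d'): repeat (last at 1), move window start to 2
  Position 5 ('d'): window [2,5] length 4
  Position 6 ('c'): repeat (last at 4), move window start to 5
  Position 6 ('c'): window [5,6] length 2
  Position 7 ('a'): window [5,7] length 3
Longest substring with no repeats: "adhgc" with length 5

5


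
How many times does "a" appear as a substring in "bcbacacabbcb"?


Searching for "a" in "bcbacacabbcb"
Scanning each position:
  Position 0: "b" => no
  Position 1: "c" => no
  Position 2: "b" => no
  Position 3: "a" => MATCH
  Position 4: "c" => no
  Position 5: "a" => MATCH
  Position 6: "c" => no
  Position 7: "a" => MATCH
  Position 8: "b" => no
  Position 9: "b" => no
  Position 10: "c" => no
  Position 11: "b" => no
Total occurrences: 3

3


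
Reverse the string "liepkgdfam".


Input: liepkgdfam
Reading characters right to left:
  Position 9: 'm'
  Position 8: 'a'
  Position 7: 'f'
  Position 6: 'd'
  Position 5: 'g'
  Position 4: 'k'
  Position 3: 'p'
  Position 2: 'e'
  Position 1: 'i'
  Position 0: 'l'
Reversed: mafdgkpeil

mafdgkpeil


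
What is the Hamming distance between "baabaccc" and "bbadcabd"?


Comparing "baabaccc" and "bbadcabd" position by position:
  Position 0: 'b' vs 'b' => same
  Position 1: 'a' vs 'b' => differ
  Position 2: 'a' vs 'a' => same
  Position 3: 'b' vs 'd' => differ
  Position 4: 'a' vs 'c' => differ
  Position 5: 'c' vs 'a' => differ
  Position 6: 'c' vs 'b' => differ
  Position 7: 'c' vs 'd' => differ
Total differences (Hamming distance): 6

6


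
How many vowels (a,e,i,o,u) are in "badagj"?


Input: badagj
Checking each character:
  'b' at position 0: consonant
  'a' at position 1: vowel (running total: 1)
  'd' at position 2: consonant
  'a' at position 3: vowel (running total: 2)
  'g' at position 4: consonant
  'j' at position 5: consonant
Total vowels: 2

2


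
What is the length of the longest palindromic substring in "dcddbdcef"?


Input: "dcddbdcef"
Checking substrings for palindromes:
  [0:3] "dcd" (len 3) => palindrome
  [3:6] "dbd" (len 3) => palindrome
  [2:4] "dd" (len 2) => palindrome
Longest palindromic substring: "dcd" with length 3

3


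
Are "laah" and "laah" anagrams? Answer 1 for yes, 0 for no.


Strings: "laah", "laah"
Sorted first:  aahl
Sorted second: aahl
Sorted forms match => anagrams

1


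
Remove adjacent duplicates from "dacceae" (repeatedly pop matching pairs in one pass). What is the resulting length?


Input: dacceae
Stack-based adjacent duplicate removal:
  Read 'd': push. Stack: d
  Read 'a': push. Stack: da
  Read 'c': push. Stack: dac
  Read 'c': matches stack top 'c' => pop. Stack: da
  Read 'e': push. Stack: dae
  Read 'a': push. Stack: daea
  Read 'e': push. Stack: daeae
Final stack: "daeae" (length 5)

5
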